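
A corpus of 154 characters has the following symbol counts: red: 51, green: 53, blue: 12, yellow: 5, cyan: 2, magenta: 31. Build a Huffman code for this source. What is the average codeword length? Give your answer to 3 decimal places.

Probabilities are the counts divided by 154.
Repeatedly combine the two least-probable nodes; the expected code length is the sum of the merged weights.
merge 1/77 + 5/154 → 1/22
merge 1/22 + 6/77 → 19/154
merge 19/154 + 31/154 → 25/77
merge 25/77 + 51/154 → 101/154
merge 53/154 + 101/154 → 1
L = 1/22 + 19/154 + 25/77 + 101/154 + 1 = 331/154 ≈ 2.149 bits/symbol.

2.149 bits/symbol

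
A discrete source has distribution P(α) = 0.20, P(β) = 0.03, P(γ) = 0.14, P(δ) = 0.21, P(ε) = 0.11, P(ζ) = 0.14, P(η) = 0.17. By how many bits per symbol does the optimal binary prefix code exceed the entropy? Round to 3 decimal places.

0.062 bits

Entropy H = −Σ p log₂ p ≈ 2.6681 bits.
Huffman merges: 3/100+11/100→7/50; 7/50+7/50→7/25; 7/50+17/100→31/100; 1/5+21/100→41/100; 7/25+31/100→59/100; 41/100+59/100→1. L = 273/100 ≈ 2.7300.
L − H = 2.7300 − 2.6681 = 0.062 bits.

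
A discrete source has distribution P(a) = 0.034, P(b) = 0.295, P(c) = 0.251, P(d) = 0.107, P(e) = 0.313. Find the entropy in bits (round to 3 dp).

H = −Σ pᵢ log₂ pᵢ.
−0.034·log₂(0.034) = 0.1659
−0.295·log₂(0.295) = 0.5196
−0.251·log₂(0.251) = 0.5006
−0.107·log₂(0.107) = 0.3450
−0.313·log₂(0.313) = 0.5245
Sum ≈ 2.0555 → 2.055 bits.

2.055 bits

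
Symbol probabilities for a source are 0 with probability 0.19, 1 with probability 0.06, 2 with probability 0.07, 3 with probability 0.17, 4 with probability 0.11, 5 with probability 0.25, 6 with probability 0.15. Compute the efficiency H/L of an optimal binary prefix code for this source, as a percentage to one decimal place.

Entropy H = −Σ p log₂ p ≈ 2.6627 bits.
Huffman merges: 3/50+7/100→13/100; 11/100+13/100→6/25; 3/20+17/100→8/25; 19/100+6/25→43/100; 1/4+8/25→57/100; 43/100+57/100→1. L = 269/100 ≈ 2.6900.
Efficiency = H/L = 2.6627/2.6900 = 99.0%.

99.0%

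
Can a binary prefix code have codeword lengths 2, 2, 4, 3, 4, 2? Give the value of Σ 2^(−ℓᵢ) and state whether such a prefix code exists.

1; yes

With common denominator 2^4 = 16: Σ 2^(−ℓᵢ) = 4/16 + 4/16 + 1/16 + 2/16 + 1/16 + 4/16 = 16/16 = 1.
Kraft's inequality requires Σ ≤ 1; here Σ = 1 ≤ 1, so such a prefix code exists.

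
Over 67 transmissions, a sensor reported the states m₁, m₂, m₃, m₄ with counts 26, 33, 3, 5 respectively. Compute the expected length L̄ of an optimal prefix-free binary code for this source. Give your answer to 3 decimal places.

Probabilities are the counts divided by 67.
Repeatedly combine the two least-probable nodes; the expected code length is the sum of the merged weights.
merge 3/67 + 5/67 → 8/67
merge 8/67 + 26/67 → 34/67
merge 33/67 + 34/67 → 1
L = 8/67 + 34/67 + 1 = 109/67 ≈ 1.627 bits/symbol.

1.627 bits/symbol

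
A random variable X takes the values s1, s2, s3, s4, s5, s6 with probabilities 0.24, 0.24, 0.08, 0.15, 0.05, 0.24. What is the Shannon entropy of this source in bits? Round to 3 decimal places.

H = −Σ pᵢ log₂ pᵢ.
−0.24·log₂(0.24) = 0.4941
−0.24·log₂(0.24) = 0.4941
−0.08·log₂(0.08) = 0.2915
−0.15·log₂(0.15) = 0.4105
−0.05·log₂(0.05) = 0.2161
−0.24·log₂(0.24) = 0.4941
Sum ≈ 2.4006 → 2.401 bits.

2.401 bits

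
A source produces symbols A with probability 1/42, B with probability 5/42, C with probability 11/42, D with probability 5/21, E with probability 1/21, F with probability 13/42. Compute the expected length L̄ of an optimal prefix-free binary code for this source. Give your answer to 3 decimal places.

2.262 bits/symbol

Repeatedly combine the two least-probable nodes; the expected code length is the sum of the merged weights.
merge 1/42 + 1/21 → 1/14
merge 1/14 + 5/42 → 4/21
merge 4/21 + 5/21 → 3/7
merge 11/42 + 13/42 → 4/7
merge 3/7 + 4/7 → 1
L = 1/14 + 4/21 + 3/7 + 4/7 + 1 = 95/42 ≈ 2.262 bits/symbol.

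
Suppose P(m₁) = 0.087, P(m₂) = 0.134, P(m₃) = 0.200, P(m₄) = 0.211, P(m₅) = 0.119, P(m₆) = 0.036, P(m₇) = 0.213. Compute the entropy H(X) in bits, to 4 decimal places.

H = −Σ pᵢ log₂ pᵢ.
−0.087·log₂(0.087) = 0.3065
−0.134·log₂(0.134) = 0.3886
−0.200·log₂(0.200) = 0.4644
−0.211·log₂(0.211) = 0.4736
−0.119·log₂(0.119) = 0.3654
−0.036·log₂(0.036) = 0.1727
−0.213·log₂(0.213) = 0.4752
Sum ≈ 2.6464 → 2.6464 bits.

2.6464 bits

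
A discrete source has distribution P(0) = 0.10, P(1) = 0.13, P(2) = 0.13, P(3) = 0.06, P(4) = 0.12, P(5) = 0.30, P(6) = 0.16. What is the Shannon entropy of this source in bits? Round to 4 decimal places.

H = −Σ pᵢ log₂ pᵢ.
−0.10·log₂(0.10) = 0.3322
−0.13·log₂(0.13) = 0.3826
−0.13·log₂(0.13) = 0.3826
−0.06·log₂(0.06) = 0.2435
−0.12·log₂(0.12) = 0.3671
−0.30·log₂(0.30) = 0.5211
−0.16·log₂(0.16) = 0.4230
Sum ≈ 2.6522 → 2.6522 bits.

2.6522 bits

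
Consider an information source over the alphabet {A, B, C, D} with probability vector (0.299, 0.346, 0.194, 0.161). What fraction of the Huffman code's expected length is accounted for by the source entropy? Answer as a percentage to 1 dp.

96.7%

Entropy H = −Σ p log₂ p ≈ 1.9338 bits.
Huffman merges: 161/1000+97/500→71/200; 299/1000+173/500→129/200; 71/200+129/200→1. L = 2 ≈ 2.0000.
Efficiency = H/L = 1.9338/2.0000 = 96.7%.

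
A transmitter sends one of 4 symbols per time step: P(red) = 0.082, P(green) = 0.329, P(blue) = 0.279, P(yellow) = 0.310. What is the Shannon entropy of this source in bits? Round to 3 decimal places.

1.861 bits

H = −Σ pᵢ log₂ pᵢ.
−0.082·log₂(0.082) = 0.2959
−0.329·log₂(0.329) = 0.5277
−0.279·log₂(0.279) = 0.5138
−0.310·log₂(0.310) = 0.5238
Sum ≈ 1.8612 → 1.861 bits.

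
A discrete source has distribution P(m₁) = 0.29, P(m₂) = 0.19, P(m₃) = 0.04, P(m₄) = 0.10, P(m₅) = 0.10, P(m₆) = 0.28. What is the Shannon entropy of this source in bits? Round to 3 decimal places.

H = −Σ pᵢ log₂ pᵢ.
−0.29·log₂(0.29) = 0.5179
−0.19·log₂(0.19) = 0.4552
−0.04·log₂(0.04) = 0.1858
−0.10·log₂(0.10) = 0.3322
−0.10·log₂(0.10) = 0.3322
−0.28·log₂(0.28) = 0.5142
Sum ≈ 2.3375 → 2.337 bits.

2.337 bits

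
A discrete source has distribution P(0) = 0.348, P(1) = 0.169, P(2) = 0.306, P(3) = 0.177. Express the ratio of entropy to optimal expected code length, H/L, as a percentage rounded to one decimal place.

Entropy H = −Σ p log₂ p ≈ 1.9284 bits.
Huffman merges: 169/1000+177/1000→173/500; 153/500+173/500→163/250; 87/250+163/250→1. L = 999/500 ≈ 1.9980.
Efficiency = H/L = 1.9284/1.9980 = 96.5%.

96.5%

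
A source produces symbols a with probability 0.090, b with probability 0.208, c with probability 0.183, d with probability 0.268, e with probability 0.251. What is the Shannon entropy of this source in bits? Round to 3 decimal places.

2.242 bits

H = −Σ pᵢ log₂ pᵢ.
−0.090·log₂(0.090) = 0.3127
−0.208·log₂(0.208) = 0.4712
−0.183·log₂(0.183) = 0.4484
−0.268·log₂(0.268) = 0.5091
−0.251·log₂(0.251) = 0.5006
Sum ≈ 2.2419 → 2.242 bits.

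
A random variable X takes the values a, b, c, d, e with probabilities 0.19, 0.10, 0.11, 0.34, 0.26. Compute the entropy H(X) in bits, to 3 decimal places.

2.172 bits

H = −Σ pᵢ log₂ pᵢ.
−0.19·log₂(0.19) = 0.4552
−0.10·log₂(0.10) = 0.3322
−0.11·log₂(0.11) = 0.3503
−0.34·log₂(0.34) = 0.5292
−0.26·log₂(0.26) = 0.5053
Sum ≈ 2.1722 → 2.172 bits.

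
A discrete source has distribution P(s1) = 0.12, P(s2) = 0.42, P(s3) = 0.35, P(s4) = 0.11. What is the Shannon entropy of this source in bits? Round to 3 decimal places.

1.773 bits

H = −Σ pᵢ log₂ pᵢ.
−0.12·log₂(0.12) = 0.3671
−0.42·log₂(0.42) = 0.5256
−0.35·log₂(0.35) = 0.5301
−0.11·log₂(0.11) = 0.3503
Sum ≈ 1.7731 → 1.773 bits.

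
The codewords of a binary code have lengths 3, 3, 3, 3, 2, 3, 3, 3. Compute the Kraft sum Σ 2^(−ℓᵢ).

With common denominator 2^3 = 8: Σ 2^(−ℓᵢ) = 1/8 + 1/8 + 1/8 + 1/8 + 2/8 + 1/8 + 1/8 + 1/8 = 9/8 = 1.125.

1.125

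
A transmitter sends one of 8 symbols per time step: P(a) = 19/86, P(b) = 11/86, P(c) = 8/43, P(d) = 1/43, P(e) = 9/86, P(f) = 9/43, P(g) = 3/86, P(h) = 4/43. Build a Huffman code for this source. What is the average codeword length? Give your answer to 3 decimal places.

2.779 bits/symbol

Repeatedly combine the two least-probable nodes; the expected code length is the sum of the merged weights.
merge 1/43 + 3/86 → 5/86
merge 5/86 + 4/43 → 13/86
merge 9/86 + 11/86 → 10/43
merge 13/86 + 8/43 → 29/86
merge 9/43 + 19/86 → 37/86
merge 10/43 + 29/86 → 49/86
merge 37/86 + 49/86 → 1
L = 5/86 + 13/86 + 10/43 + 29/86 + 37/86 + 49/86 + 1 = 239/86 ≈ 2.779 bits/symbol.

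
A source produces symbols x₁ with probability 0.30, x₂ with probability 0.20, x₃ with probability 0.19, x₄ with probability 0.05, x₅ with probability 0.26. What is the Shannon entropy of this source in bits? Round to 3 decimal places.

2.162 bits

H = −Σ pᵢ log₂ pᵢ.
−0.30·log₂(0.30) = 0.5211
−0.20·log₂(0.20) = 0.4644
−0.19·log₂(0.19) = 0.4552
−0.05·log₂(0.05) = 0.2161
−0.26·log₂(0.26) = 0.5053
Sum ≈ 2.1621 → 2.162 bits.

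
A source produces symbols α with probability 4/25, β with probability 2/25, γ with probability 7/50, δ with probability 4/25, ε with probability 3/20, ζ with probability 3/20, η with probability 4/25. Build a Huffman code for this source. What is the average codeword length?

Repeatedly combine the two least-probable nodes; the expected code length is the sum of the merged weights.
merge 2/25 + 7/50 → 11/50
merge 3/20 + 3/20 → 3/10
merge 4/25 + 4/25 → 8/25
merge 4/25 + 11/50 → 19/50
merge 3/10 + 8/25 → 31/50
merge 19/50 + 31/50 → 1
L = 11/50 + 3/10 + 8/25 + 19/50 + 31/50 + 1 = 71/25 = 2.84 bits/symbol.

2.84 bits/symbol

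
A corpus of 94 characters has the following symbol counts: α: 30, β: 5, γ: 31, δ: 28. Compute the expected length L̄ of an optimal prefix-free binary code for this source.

Probabilities are the counts divided by 94.
Repeatedly combine the two least-probable nodes; the expected code length is the sum of the merged weights.
merge 5/94 + 14/47 → 33/94
merge 15/47 + 31/94 → 61/94
merge 33/94 + 61/94 → 1
L = 33/94 + 61/94 + 1 = 2 bits/symbol.

2 bits/symbol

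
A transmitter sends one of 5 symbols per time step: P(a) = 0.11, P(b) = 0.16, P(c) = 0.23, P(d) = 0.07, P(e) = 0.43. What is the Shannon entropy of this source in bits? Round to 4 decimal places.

H = −Σ pᵢ log₂ pᵢ.
−0.11·log₂(0.11) = 0.3503
−0.16·log₂(0.16) = 0.4230
−0.23·log₂(0.23) = 0.4877
−0.07·log₂(0.07) = 0.2686
−0.43·log₂(0.43) = 0.5236
Sum ≈ 2.0531 → 2.0531 bits.

2.0531 bits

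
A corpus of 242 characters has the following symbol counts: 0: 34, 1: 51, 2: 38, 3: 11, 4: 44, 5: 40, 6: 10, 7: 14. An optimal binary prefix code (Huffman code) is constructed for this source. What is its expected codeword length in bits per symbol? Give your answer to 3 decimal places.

2.839 bits/symbol

Probabilities are the counts divided by 242.
Repeatedly combine the two least-probable nodes; the expected code length is the sum of the merged weights.
merge 5/121 + 1/22 → 21/242
merge 7/121 + 21/242 → 35/242
merge 17/121 + 35/242 → 69/242
merge 19/121 + 20/121 → 39/121
merge 2/11 + 51/242 → 95/242
merge 69/242 + 39/121 → 147/242
merge 95/242 + 147/242 → 1
L = 21/242 + 35/242 + 69/242 + 39/121 + 95/242 + 147/242 + 1 = 687/242 ≈ 2.839 bits/symbol.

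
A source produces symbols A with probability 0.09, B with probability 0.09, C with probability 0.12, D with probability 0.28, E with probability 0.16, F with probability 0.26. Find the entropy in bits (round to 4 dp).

H = −Σ pᵢ log₂ pᵢ.
−0.09·log₂(0.09) = 0.3127
−0.09·log₂(0.09) = 0.3127
−0.12·log₂(0.12) = 0.3671
−0.28·log₂(0.28) = 0.5142
−0.16·log₂(0.16) = 0.4230
−0.26·log₂(0.26) = 0.5053
Sum ≈ 2.4349 → 2.4349 bits.

2.4349 bits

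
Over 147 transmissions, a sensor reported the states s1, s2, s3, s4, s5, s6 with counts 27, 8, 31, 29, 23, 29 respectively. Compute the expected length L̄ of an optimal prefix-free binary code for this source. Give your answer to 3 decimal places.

Probabilities are the counts divided by 147.
Repeatedly combine the two least-probable nodes; the expected code length is the sum of the merged weights.
merge 8/147 + 23/147 → 31/147
merge 9/49 + 29/147 → 8/21
merge 29/147 + 31/147 → 20/49
merge 31/147 + 8/21 → 29/49
merge 20/49 + 29/49 → 1
L = 31/147 + 8/21 + 20/49 + 29/49 + 1 = 127/49 ≈ 2.592 bits/symbol.

2.592 bits/symbol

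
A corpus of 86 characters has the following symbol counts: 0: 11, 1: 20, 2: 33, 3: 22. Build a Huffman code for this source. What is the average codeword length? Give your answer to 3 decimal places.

Probabilities are the counts divided by 86.
Repeatedly combine the two least-probable nodes; the expected code length is the sum of the merged weights.
merge 11/86 + 10/43 → 31/86
merge 11/43 + 31/86 → 53/86
merge 33/86 + 53/86 → 1
L = 31/86 + 53/86 + 1 = 85/43 ≈ 1.977 bits/symbol.

1.977 bits/symbol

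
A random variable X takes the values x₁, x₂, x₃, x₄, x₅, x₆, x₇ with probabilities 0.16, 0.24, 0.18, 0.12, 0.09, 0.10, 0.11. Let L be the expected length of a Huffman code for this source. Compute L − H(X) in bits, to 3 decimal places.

0.035 bits

Entropy H = −Σ p log₂ p ≈ 2.7247 bits.
Huffman merges: 9/100+1/10→19/100; 11/100+3/25→23/100; 4/25+9/50→17/50; 19/100+23/100→21/50; 6/25+17/50→29/50; 21/50+29/50→1. L = 69/25 ≈ 2.7600.
L − H = 2.7600 − 2.7247 = 0.035 bits.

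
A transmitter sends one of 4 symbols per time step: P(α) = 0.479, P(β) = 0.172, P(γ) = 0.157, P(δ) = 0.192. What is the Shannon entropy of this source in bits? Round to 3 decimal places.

1.822 bits

H = −Σ pᵢ log₂ pᵢ.
−0.479·log₂(0.479) = 0.5087
−0.172·log₂(0.172) = 0.4368
−0.157·log₂(0.157) = 0.4194
−0.192·log₂(0.192) = 0.4571
Sum ≈ 1.8219 → 1.822 bits.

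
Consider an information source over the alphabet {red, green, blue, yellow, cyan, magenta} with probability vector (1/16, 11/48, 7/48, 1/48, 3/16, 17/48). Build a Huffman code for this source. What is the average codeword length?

2.3125 bits/symbol

Repeatedly combine the two least-probable nodes; the expected code length is the sum of the merged weights.
merge 1/48 + 1/16 → 1/12
merge 1/12 + 7/48 → 11/48
merge 3/16 + 11/48 → 5/12
merge 11/48 + 17/48 → 7/12
merge 5/12 + 7/12 → 1
L = 1/12 + 11/48 + 5/12 + 7/12 + 1 = 37/16 = 2.3125 bits/symbol.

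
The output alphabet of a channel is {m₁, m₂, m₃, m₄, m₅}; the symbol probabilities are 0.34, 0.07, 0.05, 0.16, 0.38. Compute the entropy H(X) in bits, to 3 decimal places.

1.967 bits

H = −Σ pᵢ log₂ pᵢ.
−0.34·log₂(0.34) = 0.5292
−0.07·log₂(0.07) = 0.2686
−0.05·log₂(0.05) = 0.2161
−0.16·log₂(0.16) = 0.4230
−0.38·log₂(0.38) = 0.5305
Sum ≈ 1.9673 → 1.967 bits.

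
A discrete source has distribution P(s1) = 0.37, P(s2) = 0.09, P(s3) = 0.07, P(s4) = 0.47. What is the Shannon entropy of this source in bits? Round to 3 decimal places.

1.624 bits

H = −Σ pᵢ log₂ pᵢ.
−0.37·log₂(0.37) = 0.5307
−0.09·log₂(0.09) = 0.3127
−0.07·log₂(0.07) = 0.2686
−0.47·log₂(0.47) = 0.5120
Sum ≈ 1.6239 → 1.624 bits.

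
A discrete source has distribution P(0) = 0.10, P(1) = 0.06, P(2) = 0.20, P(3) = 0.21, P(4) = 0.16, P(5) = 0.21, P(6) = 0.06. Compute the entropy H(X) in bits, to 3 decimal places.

H = −Σ pᵢ log₂ pᵢ.
−0.10·log₂(0.10) = 0.3322
−0.06·log₂(0.06) = 0.2435
−0.20·log₂(0.20) = 0.4644
−0.21·log₂(0.21) = 0.4728
−0.16·log₂(0.16) = 0.4230
−0.21·log₂(0.21) = 0.4728
−0.06·log₂(0.06) = 0.2435
Sum ≈ 2.6523 → 2.652 bits.

2.652 bits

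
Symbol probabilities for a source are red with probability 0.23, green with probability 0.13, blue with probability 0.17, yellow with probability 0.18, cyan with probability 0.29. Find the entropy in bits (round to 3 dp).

H = −Σ pᵢ log₂ pᵢ.
−0.23·log₂(0.23) = 0.4877
−0.13·log₂(0.13) = 0.3826
−0.17·log₂(0.17) = 0.4346
−0.18·log₂(0.18) = 0.4453
−0.29·log₂(0.29) = 0.5179
Sum ≈ 2.2681 → 2.268 bits.

2.268 bits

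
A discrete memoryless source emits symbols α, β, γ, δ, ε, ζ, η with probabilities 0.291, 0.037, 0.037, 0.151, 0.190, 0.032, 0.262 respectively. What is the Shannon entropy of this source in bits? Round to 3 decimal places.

2.402 bits

H = −Σ pᵢ log₂ pᵢ.
−0.291·log₂(0.291) = 0.5182
−0.037·log₂(0.037) = 0.1760
−0.037·log₂(0.037) = 0.1760
−0.151·log₂(0.151) = 0.4118
−0.190·log₂(0.190) = 0.4552
−0.032·log₂(0.032) = 0.1589
−0.262·log₂(0.262) = 0.5063
Sum ≈ 2.4025 → 2.402 bits.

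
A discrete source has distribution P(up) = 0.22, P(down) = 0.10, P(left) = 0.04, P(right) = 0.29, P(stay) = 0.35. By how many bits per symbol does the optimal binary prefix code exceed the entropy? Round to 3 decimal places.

0.093 bits

Entropy H = −Σ p log₂ p ≈ 2.0465 bits.
Huffman merges: 1/25+1/10→7/50; 7/50+11/50→9/25; 29/100+7/20→16/25; 9/25+16/25→1. L = 107/50 ≈ 2.1400.
L − H = 2.1400 − 2.0465 = 0.093 bits.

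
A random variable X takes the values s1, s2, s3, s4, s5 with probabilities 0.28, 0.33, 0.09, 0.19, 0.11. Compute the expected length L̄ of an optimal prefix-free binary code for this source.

2.2 bits/symbol

Repeatedly combine the two least-probable nodes; the expected code length is the sum of the merged weights.
merge 9/100 + 11/100 → 1/5
merge 19/100 + 1/5 → 39/100
merge 7/25 + 33/100 → 61/100
merge 39/100 + 61/100 → 1
L = 1/5 + 39/100 + 61/100 + 1 = 11/5 = 2.2 bits/symbol.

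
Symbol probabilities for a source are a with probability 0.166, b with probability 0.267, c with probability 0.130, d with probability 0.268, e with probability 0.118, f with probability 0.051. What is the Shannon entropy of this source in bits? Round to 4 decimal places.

H = −Σ pᵢ log₂ pᵢ.
−0.166·log₂(0.166) = 0.4301
−0.267·log₂(0.267) = 0.5087
−0.130·log₂(0.130) = 0.3826
−0.268·log₂(0.268) = 0.5091
−0.118·log₂(0.118) = 0.3638
−0.051·log₂(0.051) = 0.2190
Sum ≈ 2.4133 → 2.4133 bits.

2.4133 bits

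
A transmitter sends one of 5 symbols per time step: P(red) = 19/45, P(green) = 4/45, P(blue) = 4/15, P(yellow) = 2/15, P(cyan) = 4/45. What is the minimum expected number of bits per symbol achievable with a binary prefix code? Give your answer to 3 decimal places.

2.067 bits/symbol

Repeatedly combine the two least-probable nodes; the expected code length is the sum of the merged weights.
merge 4/45 + 4/45 → 8/45
merge 2/15 + 8/45 → 14/45
merge 4/15 + 14/45 → 26/45
merge 19/45 + 26/45 → 1
L = 8/45 + 14/45 + 26/45 + 1 = 31/15 ≈ 2.067 bits/symbol.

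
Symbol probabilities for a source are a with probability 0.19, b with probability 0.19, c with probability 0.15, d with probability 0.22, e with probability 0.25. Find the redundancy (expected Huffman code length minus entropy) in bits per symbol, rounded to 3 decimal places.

Entropy H = −Σ p log₂ p ≈ 2.3016 bits.
Huffman merges: 3/20+19/100→17/50; 19/100+11/50→41/100; 1/4+17/50→59/100; 41/100+59/100→1. L = 117/50 ≈ 2.3400.
L − H = 2.3400 − 2.3016 = 0.038 bits.

0.038 bits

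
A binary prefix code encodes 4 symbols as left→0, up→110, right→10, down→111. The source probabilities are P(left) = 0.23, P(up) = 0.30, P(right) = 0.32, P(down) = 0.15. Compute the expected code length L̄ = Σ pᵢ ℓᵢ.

L̄ = Σ pᵢ·ℓᵢ = 0.23·1 + 0.30·3 + 0.32·2 + 0.15·3 = 2.22 bits/symbol.

2.22 bits/symbol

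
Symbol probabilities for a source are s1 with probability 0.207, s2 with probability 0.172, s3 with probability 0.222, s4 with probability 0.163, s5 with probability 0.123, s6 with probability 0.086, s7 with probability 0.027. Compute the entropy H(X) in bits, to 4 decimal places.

2.6327 bits

H = −Σ pᵢ log₂ pᵢ.
−0.207·log₂(0.207) = 0.4704
−0.172·log₂(0.172) = 0.4368
−0.222·log₂(0.222) = 0.4820
−0.163·log₂(0.163) = 0.4266
−0.123·log₂(0.123) = 0.3719
−0.086·log₂(0.086) = 0.3044
−0.027·log₂(0.027) = 0.1407
Sum ≈ 2.6327 → 2.6327 bits.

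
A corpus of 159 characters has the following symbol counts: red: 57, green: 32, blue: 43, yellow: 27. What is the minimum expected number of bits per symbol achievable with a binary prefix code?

2 bits/symbol

Probabilities are the counts divided by 159.
Repeatedly combine the two least-probable nodes; the expected code length is the sum of the merged weights.
merge 9/53 + 32/159 → 59/159
merge 43/159 + 19/53 → 100/159
merge 59/159 + 100/159 → 1
L = 59/159 + 100/159 + 1 = 2 bits/symbol.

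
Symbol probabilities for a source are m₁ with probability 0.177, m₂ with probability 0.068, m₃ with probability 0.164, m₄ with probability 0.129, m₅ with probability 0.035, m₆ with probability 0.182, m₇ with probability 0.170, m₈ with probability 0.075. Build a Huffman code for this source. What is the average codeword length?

Repeatedly combine the two least-probable nodes; the expected code length is the sum of the merged weights.
merge 7/200 + 17/250 → 103/1000
merge 3/40 + 103/1000 → 89/500
merge 129/1000 + 41/250 → 293/1000
merge 17/100 + 177/1000 → 347/1000
merge 89/500 + 91/500 → 9/25
merge 293/1000 + 347/1000 → 16/25
merge 9/25 + 16/25 → 1
L = 103/1000 + 89/500 + 293/1000 + 347/1000 + 9/25 + 16/25 + 1 = 2921/1000 = 2.921 bits/symbol.

2.921 bits/symbol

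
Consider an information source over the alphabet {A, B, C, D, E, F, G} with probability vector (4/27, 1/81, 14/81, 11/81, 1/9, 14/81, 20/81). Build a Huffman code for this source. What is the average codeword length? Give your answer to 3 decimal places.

2.704 bits/symbol

Repeatedly combine the two least-probable nodes; the expected code length is the sum of the merged weights.
merge 1/81 + 1/9 → 10/81
merge 10/81 + 11/81 → 7/27
merge 4/27 + 14/81 → 26/81
merge 14/81 + 20/81 → 34/81
merge 7/27 + 26/81 → 47/81
merge 34/81 + 47/81 → 1
L = 10/81 + 7/27 + 26/81 + 34/81 + 47/81 + 1 = 73/27 ≈ 2.704 bits/symbol.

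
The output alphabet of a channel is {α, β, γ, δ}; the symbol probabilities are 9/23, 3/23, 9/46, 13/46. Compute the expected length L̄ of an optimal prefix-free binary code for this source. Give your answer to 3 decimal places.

Repeatedly combine the two least-probable nodes; the expected code length is the sum of the merged weights.
merge 3/23 + 9/46 → 15/46
merge 13/46 + 15/46 → 14/23
merge 9/23 + 14/23 → 1
L = 15/46 + 14/23 + 1 = 89/46 ≈ 1.935 bits/symbol.

1.935 bits/symbol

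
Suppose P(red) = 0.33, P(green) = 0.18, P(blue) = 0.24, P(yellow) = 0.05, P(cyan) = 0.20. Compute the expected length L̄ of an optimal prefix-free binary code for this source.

2.23 bits/symbol

Repeatedly combine the two least-probable nodes; the expected code length is the sum of the merged weights.
merge 1/20 + 9/50 → 23/100
merge 1/5 + 23/100 → 43/100
merge 6/25 + 33/100 → 57/100
merge 43/100 + 57/100 → 1
L = 23/100 + 43/100 + 57/100 + 1 = 223/100 = 2.23 bits/symbol.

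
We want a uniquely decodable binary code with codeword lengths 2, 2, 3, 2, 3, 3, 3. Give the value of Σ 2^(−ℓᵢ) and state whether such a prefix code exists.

1.25; no

With common denominator 2^3 = 8: Σ 2^(−ℓᵢ) = 2/8 + 2/8 + 1/8 + 2/8 + 1/8 + 1/8 + 1/8 = 10/8 = 1.25.
Kraft's inequality requires Σ ≤ 1; here Σ = 1.25 > 1, so no such prefix code exists.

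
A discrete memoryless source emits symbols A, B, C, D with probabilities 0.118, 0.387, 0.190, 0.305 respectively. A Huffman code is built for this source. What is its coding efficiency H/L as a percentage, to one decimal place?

97.4%

Entropy H = −Σ p log₂ p ≈ 1.8716 bits.
Huffman merges: 59/500+19/100→77/250; 61/200+77/250→613/1000; 387/1000+613/1000→1. L = 1921/1000 ≈ 1.9210.
Efficiency = H/L = 1.8716/1.9210 = 97.4%.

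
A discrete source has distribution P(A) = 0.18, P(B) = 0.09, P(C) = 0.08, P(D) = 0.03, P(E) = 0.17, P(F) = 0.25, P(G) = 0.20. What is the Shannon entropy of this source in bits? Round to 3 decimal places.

H = −Σ pᵢ log₂ pᵢ.
−0.18·log₂(0.18) = 0.4453
−0.09·log₂(0.09) = 0.3127
−0.08·log₂(0.08) = 0.2915
−0.03·log₂(0.03) = 0.1518
−0.17·log₂(0.17) = 0.4346
−0.25·log₂(0.25) = 0.5000
−0.20·log₂(0.20) = 0.4644
Sum ≈ 2.6002 → 2.600 bits.

2.600 bits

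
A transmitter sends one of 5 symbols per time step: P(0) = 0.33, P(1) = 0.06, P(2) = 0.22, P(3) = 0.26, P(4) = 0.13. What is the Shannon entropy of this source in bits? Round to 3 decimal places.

2.140 bits

H = −Σ pᵢ log₂ pᵢ.
−0.33·log₂(0.33) = 0.5278
−0.06·log₂(0.06) = 0.2435
−0.22·log₂(0.22) = 0.4806
−0.26·log₂(0.26) = 0.5053
−0.13·log₂(0.13) = 0.3826
Sum ≈ 2.1399 → 2.140 bits.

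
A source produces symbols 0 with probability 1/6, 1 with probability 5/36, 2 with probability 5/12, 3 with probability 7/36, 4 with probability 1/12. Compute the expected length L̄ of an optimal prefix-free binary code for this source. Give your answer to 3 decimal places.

2.167 bits/symbol

Repeatedly combine the two least-probable nodes; the expected code length is the sum of the merged weights.
merge 1/12 + 5/36 → 2/9
merge 1/6 + 7/36 → 13/36
merge 2/9 + 13/36 → 7/12
merge 5/12 + 7/12 → 1
L = 2/9 + 13/36 + 7/12 + 1 = 13/6 ≈ 2.167 bits/symbol.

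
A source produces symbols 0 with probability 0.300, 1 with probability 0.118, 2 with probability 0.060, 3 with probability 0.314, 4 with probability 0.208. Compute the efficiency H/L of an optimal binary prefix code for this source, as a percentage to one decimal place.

Entropy H = −Σ p log₂ p ≈ 2.1244 bits.
Huffman merges: 3/50+59/500→89/500; 89/500+26/125→193/500; 3/10+157/500→307/500; 193/500+307/500→1. L = 1089/500 ≈ 2.1780.
Efficiency = H/L = 2.1244/2.1780 = 97.5%.

97.5%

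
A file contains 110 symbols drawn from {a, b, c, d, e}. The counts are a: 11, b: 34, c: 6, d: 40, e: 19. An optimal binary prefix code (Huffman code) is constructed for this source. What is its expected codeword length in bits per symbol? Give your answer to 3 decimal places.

2.118 bits/symbol

Probabilities are the counts divided by 110.
Repeatedly combine the two least-probable nodes; the expected code length is the sum of the merged weights.
merge 3/55 + 1/10 → 17/110
merge 17/110 + 19/110 → 18/55
merge 17/55 + 18/55 → 7/11
merge 4/11 + 7/11 → 1
L = 17/110 + 18/55 + 7/11 + 1 = 233/110 ≈ 2.118 bits/symbol.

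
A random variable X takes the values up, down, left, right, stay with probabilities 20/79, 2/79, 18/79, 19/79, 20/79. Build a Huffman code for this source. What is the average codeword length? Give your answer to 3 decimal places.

Repeatedly combine the two least-probable nodes; the expected code length is the sum of the merged weights.
merge 2/79 + 18/79 → 20/79
merge 19/79 + 20/79 → 39/79
merge 20/79 + 20/79 → 40/79
merge 39/79 + 40/79 → 1
L = 20/79 + 39/79 + 40/79 + 1 = 178/79 ≈ 2.253 bits/symbol.

2.253 bits/symbol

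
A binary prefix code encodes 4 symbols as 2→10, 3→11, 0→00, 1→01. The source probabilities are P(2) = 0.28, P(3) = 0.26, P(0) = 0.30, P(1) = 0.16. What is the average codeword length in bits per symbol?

L̄ = Σ pᵢ·ℓᵢ = 0.28·2 + 0.26·2 + 0.30·2 + 0.16·2 = 2 bits/symbol.

2 bits/symbol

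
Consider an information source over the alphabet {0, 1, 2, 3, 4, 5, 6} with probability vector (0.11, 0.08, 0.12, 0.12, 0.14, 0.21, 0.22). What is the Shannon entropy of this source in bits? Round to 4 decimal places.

2.7264 bits

H = −Σ pᵢ log₂ pᵢ.
−0.11·log₂(0.11) = 0.3503
−0.08·log₂(0.08) = 0.2915
−0.12·log₂(0.12) = 0.3671
−0.12·log₂(0.12) = 0.3671
−0.14·log₂(0.14) = 0.3971
−0.21·log₂(0.21) = 0.4728
−0.22·log₂(0.22) = 0.4806
Sum ≈ 2.7264 → 2.7264 bits.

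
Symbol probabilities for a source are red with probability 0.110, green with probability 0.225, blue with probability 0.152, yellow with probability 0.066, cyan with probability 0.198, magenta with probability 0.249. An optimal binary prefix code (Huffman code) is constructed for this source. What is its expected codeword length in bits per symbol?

2.504 bits/symbol

Repeatedly combine the two least-probable nodes; the expected code length is the sum of the merged weights.
merge 33/500 + 11/100 → 22/125
merge 19/125 + 22/125 → 41/125
merge 99/500 + 9/40 → 423/1000
merge 249/1000 + 41/125 → 577/1000
merge 423/1000 + 577/1000 → 1
L = 22/125 + 41/125 + 423/1000 + 577/1000 + 1 = 313/125 = 2.504 bits/symbol.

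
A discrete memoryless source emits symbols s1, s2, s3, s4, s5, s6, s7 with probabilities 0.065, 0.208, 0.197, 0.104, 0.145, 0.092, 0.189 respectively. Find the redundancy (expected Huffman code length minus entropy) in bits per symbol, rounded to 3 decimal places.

0.048 bits

Entropy H = −Σ p log₂ p ≈ 2.7037 bits.
Huffman merges: 13/200+23/250→157/1000; 13/125+29/200→249/1000; 157/1000+189/1000→173/500; 197/1000+26/125→81/200; 249/1000+173/500→119/200; 81/200+119/200→1. L = 344/125 ≈ 2.7520.
L − H = 2.7520 − 2.7037 = 0.048 bits.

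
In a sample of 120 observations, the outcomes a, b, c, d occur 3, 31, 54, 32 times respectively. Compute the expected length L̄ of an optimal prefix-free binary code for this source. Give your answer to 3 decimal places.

Probabilities are the counts divided by 120.
Repeatedly combine the two least-probable nodes; the expected code length is the sum of the merged weights.
merge 1/40 + 31/120 → 17/60
merge 4/15 + 17/60 → 11/20
merge 9/20 + 11/20 → 1
L = 17/60 + 11/20 + 1 = 11/6 ≈ 1.833 bits/symbol.

1.833 bits/symbol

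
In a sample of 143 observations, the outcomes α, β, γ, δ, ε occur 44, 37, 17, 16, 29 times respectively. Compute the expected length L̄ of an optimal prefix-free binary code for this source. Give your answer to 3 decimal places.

2.231 bits/symbol

Probabilities are the counts divided by 143.
Repeatedly combine the two least-probable nodes; the expected code length is the sum of the merged weights.
merge 16/143 + 17/143 → 3/13
merge 29/143 + 3/13 → 62/143
merge 37/143 + 4/13 → 81/143
merge 62/143 + 81/143 → 1
L = 3/13 + 62/143 + 81/143 + 1 = 29/13 ≈ 2.231 bits/symbol.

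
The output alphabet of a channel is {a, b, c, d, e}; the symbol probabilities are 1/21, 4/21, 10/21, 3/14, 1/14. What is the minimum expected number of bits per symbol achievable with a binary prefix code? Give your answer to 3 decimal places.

1.952 bits/symbol

Repeatedly combine the two least-probable nodes; the expected code length is the sum of the merged weights.
merge 1/21 + 1/14 → 5/42
merge 5/42 + 4/21 → 13/42
merge 3/14 + 13/42 → 11/21
merge 10/21 + 11/21 → 1
L = 5/42 + 13/42 + 11/21 + 1 = 41/21 ≈ 1.952 bits/symbol.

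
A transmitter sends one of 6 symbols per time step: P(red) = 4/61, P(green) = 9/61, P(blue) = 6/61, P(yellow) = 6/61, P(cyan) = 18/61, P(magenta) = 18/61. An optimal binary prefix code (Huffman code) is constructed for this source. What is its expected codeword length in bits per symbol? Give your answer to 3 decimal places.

Repeatedly combine the two least-probable nodes; the expected code length is the sum of the merged weights.
merge 4/61 + 6/61 → 10/61
merge 6/61 + 9/61 → 15/61
merge 10/61 + 15/61 → 25/61
merge 18/61 + 18/61 → 36/61
merge 25/61 + 36/61 → 1
L = 10/61 + 15/61 + 25/61 + 36/61 + 1 = 147/61 ≈ 2.410 bits/symbol.

2.410 bits/symbol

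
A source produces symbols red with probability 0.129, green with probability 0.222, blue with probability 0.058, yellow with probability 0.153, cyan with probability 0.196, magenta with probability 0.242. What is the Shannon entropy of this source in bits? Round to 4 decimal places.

2.4720 bits

H = −Σ pᵢ log₂ pᵢ.
−0.129·log₂(0.129) = 0.3811
−0.222·log₂(0.222) = 0.4820
−0.058·log₂(0.058) = 0.2383
−0.153·log₂(0.153) = 0.4144
−0.196·log₂(0.196) = 0.4608
−0.242·log₂(0.242) = 0.4954
Sum ≈ 2.4720 → 2.4720 bits.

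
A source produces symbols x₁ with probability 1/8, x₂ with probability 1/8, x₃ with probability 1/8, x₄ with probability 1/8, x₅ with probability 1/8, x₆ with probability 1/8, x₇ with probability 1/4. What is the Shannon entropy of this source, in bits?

Each probability is a power of 1/2, so log₂(1/p) is an integer.
H = Σ p·log₂(1/p) = 1/8·3 + 1/8·3 + 1/8·3 + 1/8·3 + 1/8·3 + 1/8·3 + 1/4·2 = 2.75 bits.

2.75 bits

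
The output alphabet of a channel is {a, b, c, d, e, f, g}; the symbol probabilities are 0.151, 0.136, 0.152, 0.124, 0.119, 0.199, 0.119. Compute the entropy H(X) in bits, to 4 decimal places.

2.7842 bits

H = −Σ pᵢ log₂ pᵢ.
−0.151·log₂(0.151) = 0.4118
−0.136·log₂(0.136) = 0.3915
−0.152·log₂(0.152) = 0.4131
−0.124·log₂(0.124) = 0.3734
−0.119·log₂(0.119) = 0.3654
−0.199·log₂(0.199) = 0.4635
−0.119·log₂(0.119) = 0.3654
Sum ≈ 2.7842 → 2.7842 bits.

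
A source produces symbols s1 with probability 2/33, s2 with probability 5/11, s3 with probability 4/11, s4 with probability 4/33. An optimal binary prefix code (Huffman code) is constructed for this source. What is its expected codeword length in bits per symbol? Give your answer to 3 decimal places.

Repeatedly combine the two least-probable nodes; the expected code length is the sum of the merged weights.
merge 2/33 + 4/33 → 2/11
merge 2/11 + 4/11 → 6/11
merge 5/11 + 6/11 → 1
L = 2/11 + 6/11 + 1 = 19/11 ≈ 1.727 bits/symbol.

1.727 bits/symbol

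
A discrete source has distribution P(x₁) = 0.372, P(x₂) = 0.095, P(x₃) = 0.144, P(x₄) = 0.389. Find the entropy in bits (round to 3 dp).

1.786 bits

H = −Σ pᵢ log₂ pᵢ.
−0.372·log₂(0.372) = 0.5307
−0.095·log₂(0.095) = 0.3226
−0.144·log₂(0.144) = 0.4026
−0.389·log₂(0.389) = 0.5299
Sum ≈ 1.7858 → 1.786 bits.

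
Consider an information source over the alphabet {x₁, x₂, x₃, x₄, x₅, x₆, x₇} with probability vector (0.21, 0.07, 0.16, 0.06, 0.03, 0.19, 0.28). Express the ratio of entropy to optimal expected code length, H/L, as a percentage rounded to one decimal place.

98.4%

Entropy H = −Σ p log₂ p ≈ 2.5291 bits.
Huffman merges: 3/100+3/50→9/100; 7/100+9/100→4/25; 4/25+4/25→8/25; 19/100+21/100→2/5; 7/25+8/25→3/5; 2/5+3/5→1. L = 257/100 ≈ 2.5700.
Efficiency = H/L = 2.5291/2.5700 = 98.4%.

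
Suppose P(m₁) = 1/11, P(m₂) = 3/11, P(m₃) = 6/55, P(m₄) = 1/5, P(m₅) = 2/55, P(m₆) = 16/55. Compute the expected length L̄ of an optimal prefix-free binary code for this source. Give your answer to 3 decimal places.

2.364 bits/symbol

Repeatedly combine the two least-probable nodes; the expected code length is the sum of the merged weights.
merge 2/55 + 1/11 → 7/55
merge 6/55 + 7/55 → 13/55
merge 1/5 + 13/55 → 24/55
merge 3/11 + 16/55 → 31/55
merge 24/55 + 31/55 → 1
L = 7/55 + 13/55 + 24/55 + 31/55 + 1 = 26/11 ≈ 2.364 bits/symbol.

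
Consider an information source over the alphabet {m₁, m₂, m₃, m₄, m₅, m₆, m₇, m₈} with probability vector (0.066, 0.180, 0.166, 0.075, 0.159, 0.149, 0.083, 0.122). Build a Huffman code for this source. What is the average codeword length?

Repeatedly combine the two least-probable nodes; the expected code length is the sum of the merged weights.
merge 33/500 + 3/40 → 141/1000
merge 83/1000 + 61/500 → 41/200
merge 141/1000 + 149/1000 → 29/100
merge 159/1000 + 83/500 → 13/40
merge 9/50 + 41/200 → 77/200
merge 29/100 + 13/40 → 123/200
merge 77/200 + 123/200 → 1
L = 141/1000 + 41/200 + 29/100 + 13/40 + 77/200 + 123/200 + 1 = 2961/1000 = 2.961 bits/symbol.

2.961 bits/symbol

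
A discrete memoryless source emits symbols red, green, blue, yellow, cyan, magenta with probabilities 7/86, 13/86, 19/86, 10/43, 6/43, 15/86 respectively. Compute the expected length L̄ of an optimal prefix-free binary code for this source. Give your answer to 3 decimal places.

2.547 bits/symbol

Repeatedly combine the two least-probable nodes; the expected code length is the sum of the merged weights.
merge 7/86 + 6/43 → 19/86
merge 13/86 + 15/86 → 14/43
merge 19/86 + 19/86 → 19/43
merge 10/43 + 14/43 → 24/43
merge 19/43 + 24/43 → 1
L = 19/86 + 14/43 + 19/43 + 24/43 + 1 = 219/86 ≈ 2.547 bits/symbol.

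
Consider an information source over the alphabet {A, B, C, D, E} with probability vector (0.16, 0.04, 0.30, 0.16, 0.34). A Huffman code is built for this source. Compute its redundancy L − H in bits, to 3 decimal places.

Entropy H = −Σ p log₂ p ≈ 2.0821 bits.
Huffman merges: 1/25+4/25→1/5; 4/25+1/5→9/25; 3/10+17/50→16/25; 9/25+16/25→1. L = 11/5 ≈ 2.2000.
L − H = 2.2000 − 2.0821 = 0.118 bits.

0.118 bits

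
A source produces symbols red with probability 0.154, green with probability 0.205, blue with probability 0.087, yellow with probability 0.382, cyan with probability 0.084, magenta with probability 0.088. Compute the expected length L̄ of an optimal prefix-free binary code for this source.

2.407 bits/symbol

Repeatedly combine the two least-probable nodes; the expected code length is the sum of the merged weights.
merge 21/250 + 87/1000 → 171/1000
merge 11/125 + 77/500 → 121/500
merge 171/1000 + 41/200 → 47/125
merge 121/500 + 47/125 → 309/500
merge 191/500 + 309/500 → 1
L = 171/1000 + 121/500 + 47/125 + 309/500 + 1 = 2407/1000 = 2.407 bits/symbol.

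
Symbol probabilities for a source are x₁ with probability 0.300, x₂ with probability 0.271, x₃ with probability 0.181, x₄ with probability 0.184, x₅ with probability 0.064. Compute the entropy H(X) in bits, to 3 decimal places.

H = −Σ pᵢ log₂ pᵢ.
−0.300·log₂(0.300) = 0.5211
−0.271·log₂(0.271) = 0.5105
−0.181·log₂(0.181) = 0.4463
−0.184·log₂(0.184) = 0.4494
−0.064·log₂(0.064) = 0.2538
Sum ≈ 2.1811 → 2.181 bits.

2.181 bits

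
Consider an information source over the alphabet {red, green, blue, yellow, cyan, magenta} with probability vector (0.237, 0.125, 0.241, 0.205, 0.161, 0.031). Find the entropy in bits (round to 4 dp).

2.4103 bits

H = −Σ pᵢ log₂ pᵢ.
−0.237·log₂(0.237) = 0.4923
−0.125·log₂(0.125) = 0.3750
−0.241·log₂(0.241) = 0.4947
−0.205·log₂(0.205) = 0.4687
−0.161·log₂(0.161) = 0.4242
−0.031·log₂(0.031) = 0.1554
Sum ≈ 2.4103 → 2.4103 bits.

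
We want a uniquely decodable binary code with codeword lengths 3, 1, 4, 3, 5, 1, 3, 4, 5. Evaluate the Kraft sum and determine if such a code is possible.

1.5625; no

With common denominator 2^5 = 32: Σ 2^(−ℓᵢ) = 4/32 + 16/32 + 2/32 + 4/32 + 1/32 + 16/32 + 4/32 + 2/32 + 1/32 = 50/32 = 1.5625.
Kraft's inequality requires Σ ≤ 1; here Σ = 1.5625 > 1, so no such prefix code exists.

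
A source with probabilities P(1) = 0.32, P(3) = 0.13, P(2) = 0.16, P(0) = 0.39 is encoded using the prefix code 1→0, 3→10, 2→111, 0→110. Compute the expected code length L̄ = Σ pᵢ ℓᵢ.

2.23 bits/symbol

L̄ = Σ pᵢ·ℓᵢ = 0.32·1 + 0.13·2 + 0.16·3 + 0.39·3 = 2.23 bits/symbol.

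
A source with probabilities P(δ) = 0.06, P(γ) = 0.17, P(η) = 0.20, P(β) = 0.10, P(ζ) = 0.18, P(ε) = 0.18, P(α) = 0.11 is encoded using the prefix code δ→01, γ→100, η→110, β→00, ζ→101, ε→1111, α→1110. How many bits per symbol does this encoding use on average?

3.13 bits/symbol

L̄ = Σ pᵢ·ℓᵢ = 0.06·2 + 0.17·3 + 0.20·3 + 0.10·2 + 0.18·3 + 0.18·4 + 0.11·4 = 3.13 bits/symbol.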